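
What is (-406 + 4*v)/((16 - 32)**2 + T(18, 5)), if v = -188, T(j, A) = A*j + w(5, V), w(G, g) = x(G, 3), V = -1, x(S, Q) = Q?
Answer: -1158/349 ≈ -3.3181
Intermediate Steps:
w(G, g) = 3
T(j, A) = 3 + A*j (T(j, A) = A*j + 3 = 3 + A*j)
(-406 + 4*v)/((16 - 32)**2 + T(18, 5)) = (-406 + 4*(-188))/((16 - 32)**2 + (3 + 5*18)) = (-406 - 752)/((-16)**2 + (3 + 90)) = -1158/(256 + 93) = -1158/349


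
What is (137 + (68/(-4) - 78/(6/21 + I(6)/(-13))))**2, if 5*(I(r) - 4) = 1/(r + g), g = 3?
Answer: 109594102500/9409 ≈ 1.1648e+7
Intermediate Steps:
I(r) = 4 + 1/(5*(3 + r)) (I(r) = 4 + 1/(5*(r + 3)) = 4 + 1/(5*(3 + r)))
(137 + (68/(-4) - 78/(6/21 + I(6)/(-13))))**2 = (137 + (68/(-4) - 78/(6/21 + ((61 + 20*6)/(5*(3 + 6)))/(-13))))**2 = (137 + (68*(-1/4) - 78/(6*(1/21) + ((1/5)*(61 + 120)/9)*(-1/13))))**2 = (137 + (-17 - 78/(2/7 + ((1/5)*(1/9)*181)*(-1/13))))**2 = (137 + (-17 - 78/(2/7 + (181/45)*(-1/13))))**2 = (137 + (-17 - 78/(2/7 - 181/585)))**2 = (137 + (-17 - 78/(-97/4095)))**2 = (137 + (-17 - 78*(-4095/97)))**2 = (137 + (-17 + 319410/97))**2 = (137 + 317761/97)**2 = (331050/97)**2 = 109594102500/9409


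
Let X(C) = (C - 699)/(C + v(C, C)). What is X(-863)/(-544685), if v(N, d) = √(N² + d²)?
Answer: 1562/470063155 + 1562*√2/470063155 ≈ 8.0223e-6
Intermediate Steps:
X(C) = (-699 + C)/(C + √2*√(C²)) (X(C) = (C - 699)/(C + √(C² + C²)) = (-699 + C)/(C + √(2*C²)) = (-699 + C)/(C + √2*√(C²)))
X(-863)/(-544685) = ((-699 - 863)/(-863 + √2*√((-863)²)))/(-544685) = (-1562/(-863 + √2*√744769))*(-1/544685) = (-1562/(-863 + √2*863))*(-1/544685) = (-1562/(-863 + 863*√2))*(-1/544685) = -1562/(-863 + 863*√2)*(-1/544685) = 1562/(544685*(-863 + 863*√2))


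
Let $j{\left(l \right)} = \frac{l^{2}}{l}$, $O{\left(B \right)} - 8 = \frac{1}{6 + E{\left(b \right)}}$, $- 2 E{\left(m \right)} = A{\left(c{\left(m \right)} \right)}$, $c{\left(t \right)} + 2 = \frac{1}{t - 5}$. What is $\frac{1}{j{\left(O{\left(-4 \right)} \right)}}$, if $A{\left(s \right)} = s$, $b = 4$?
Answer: $\frac{15}{122} \approx 0.12295$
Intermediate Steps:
$c{\left(t \right)} = -2 + \frac{1}{-5 + t}$ ($c{\left(t \right)} = -2 + \frac{1}{t - 5} = -2 + \frac{1}{-5 + t}$)
$E{\left(m \right)} = - \frac{11 - 2 m}{2 \left(-5 + m\right)}$ ($E{\left(m \right)} = - \frac{\frac{1}{-5 + m} \left(11 - 2 m\right)}{2} = - \frac{11 - 2 m}{2 \left(-5 + m\right)}$)
$O{\left(B \right)} = \frac{122}{15}$ ($O{\left(B \right)} = 8 + \frac{1}{6 + \frac{- \frac{11}{2} + 4}{-5 + 4}} = 8 + \frac{1}{6 + \frac{1}{-1} \left(- \frac{3}{2}\right)} = 8 + \frac{1}{6 - - \frac{3}{2}} = 8 + \frac{1}{6 + \frac{3}{2}} = 8 + \frac{1}{\frac{15}{2}} = 8 + \frac{2}{15} = \frac{122}{15}$)
$j{\left(l \right)} = l$
$\frac{1}{j{\left(O{\left(-4 \right)} \right)}} = \frac{1}{\frac{122}{15}} = \frac{15}{122}$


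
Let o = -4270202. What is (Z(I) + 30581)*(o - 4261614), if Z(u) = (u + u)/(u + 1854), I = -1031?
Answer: -214712543169416/823 ≈ -2.6089e+11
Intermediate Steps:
Z(u) = 2*u/(1854 + u) (Z(u) = (2*u)/(1854 + u) = 2*u/(1854 + u))
(Z(I) + 30581)*(o - 4261614) = (2*(-1031)/(1854 - 1031) + 30581)*(-4270202 - 4261614) = (2*(-1031)/823 + 30581)*(-8531816) = (2*(-1031)*(1/823) + 30581)*(-8531816) = (-2062/823 + 30581)*(-8531816) = (25166101/823)*(-8531816) = -214712543169416/823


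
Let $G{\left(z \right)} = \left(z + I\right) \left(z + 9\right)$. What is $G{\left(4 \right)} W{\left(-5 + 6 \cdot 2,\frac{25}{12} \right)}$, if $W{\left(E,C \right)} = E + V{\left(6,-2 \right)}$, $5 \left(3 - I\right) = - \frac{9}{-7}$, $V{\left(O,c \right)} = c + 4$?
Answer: $\frac{27612}{35} \approx 788.91$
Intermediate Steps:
$V{\left(O,c \right)} = 4 + c$
$I = \frac{96}{35}$ ($I = 3 - \frac{\left(-9\right) \frac{1}{-7}}{5} = 3 - \frac{\left(-9\right) \left(- \frac{1}{7}\right)}{5} = 3 - \frac{9}{35} = \frac{96}{35} \approx 2.7429$)
$G{\left(z \right)} = \left(9 + z\right) \left(\frac{96}{35} + z\right)$ ($G{\left(z \right)} = \left(z + \frac{96}{35}\right) \left(z + 9\right) = \left(\frac{96}{35} + z\right) \left(9 + z\right) = \left(9 + z\right) \left(\frac{96}{35} + z\right)$)
$W{\left(E,C \right)} = 2 + E$ ($W{\left(E,C \right)} = E + \left(4 - 2\right) = E + 2 = 2 + E$)
$G{\left(4 \right)} W{\left(-5 + 6 \cdot 2,\frac{25}{12} \right)} = \left(\frac{864}{35} + 4^{2} + \frac{411}{35} \cdot 4\right) \left(2 + \left(-5 + 6 \cdot 2\right)\right) = \left(\frac{864}{35} + 16 + \frac{1644}{35}\right) \left(2 + \left(-5 + 12\right)\right) = \frac{3068 \left(2 + 7\right)}{35} = \frac{3068}{35} \cdot 9 = \frac{27612}{35}$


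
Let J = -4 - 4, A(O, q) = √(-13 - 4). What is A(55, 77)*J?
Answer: -8*I*√17 ≈ -32.985*I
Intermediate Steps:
A(O, q) = I*√17 (A(O, q) = √(-17) = I*√17)
J = -8
A(55, 77)*J = (I*√17)*(-8) = -8*I*√17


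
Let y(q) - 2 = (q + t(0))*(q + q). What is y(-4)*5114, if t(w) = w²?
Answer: 173876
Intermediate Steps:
y(q) = 2 + 2*q² (y(q) = 2 + (q + 0²)*(q + q) = 2 + (q + 0)*(2*q) = 2 + q*(2*q) = 2 + 2*q²)
y(-4)*5114 = (2 + 2*(-4)²)*5114 = (2 + 2*16)*5114 = (2 + 32)*5114 = 34*5114 = 173876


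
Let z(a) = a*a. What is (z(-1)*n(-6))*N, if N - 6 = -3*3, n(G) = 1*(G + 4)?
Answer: 6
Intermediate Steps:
n(G) = 4 + G (n(G) = 1*(4 + G) = 4 + G)
N = -3 (N = 6 - 3*3 = 6 - 9 = -3)
z(a) = a**2
(z(-1)*n(-6))*N = ((-1)**2*(4 - 6))*(-3) = (1*(-2))*(-3) = -2*(-3) = 6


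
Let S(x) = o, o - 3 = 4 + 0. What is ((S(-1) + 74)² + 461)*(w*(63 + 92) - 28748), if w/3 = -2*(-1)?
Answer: -195337996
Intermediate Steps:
w = 6 (w = 3*(-2*(-1)) = 3*2 = 6)
o = 7 (o = 3 + (4 + 0) = 3 + 4 = 7)
S(x) = 7
((S(-1) + 74)² + 461)*(w*(63 + 92) - 28748) = ((7 + 74)² + 461)*(6*(63 + 92) - 28748) = (81² + 461)*(6*155 - 28748) = (6561 + 461)*(930 - 28748) = 7022*(-27818) = -195337996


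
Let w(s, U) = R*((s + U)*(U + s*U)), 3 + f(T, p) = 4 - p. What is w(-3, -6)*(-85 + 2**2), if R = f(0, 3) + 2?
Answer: 0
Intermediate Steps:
f(T, p) = 1 - p (f(T, p) = -3 + (4 - p) = 1 - p)
R = 0 (R = (1 - 1*3) + 2 = (1 - 3) + 2 = -2 + 2 = 0)
w(s, U) = 0 (w(s, U) = 0*((s + U)*(U + s*U)) = 0*((U + s)*(U + U*s)) = 0)
w(-3, -6)*(-85 + 2**2) = 0*(-85 + 2**2) = 0*(-85 + 4) = 0*(-81) = 0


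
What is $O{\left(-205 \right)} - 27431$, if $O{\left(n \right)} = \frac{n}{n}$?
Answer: $-27430$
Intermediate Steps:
$O{\left(n \right)} = 1$
$O{\left(-205 \right)} - 27431 = 1 - 27431 = -27430$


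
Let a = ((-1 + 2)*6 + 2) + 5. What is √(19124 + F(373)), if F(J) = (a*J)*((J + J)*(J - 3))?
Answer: 2*√334610026 ≈ 36585.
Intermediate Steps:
a = 13 (a = (1*6 + 2) + 5 = (6 + 2) + 5 = 8 + 5 = 13)
F(J) = 26*J²*(-3 + J) (F(J) = (13*J)*((J + J)*(J - 3)) = (13*J)*((2*J)*(-3 + J)) = (13*J)*(2*J*(-3 + J)) = 26*J²*(-3 + J))
√(19124 + F(373)) = √(19124 + 26*373²*(-3 + 373)) = √(19124 + 26*139129*370) = √(19124 + 1338420980) = √1338440104 = 2*√334610026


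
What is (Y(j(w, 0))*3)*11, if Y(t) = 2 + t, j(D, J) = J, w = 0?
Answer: 66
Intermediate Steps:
(Y(j(w, 0))*3)*11 = ((2 + 0)*3)*11 = (2*3)*11 = 6*11 = 66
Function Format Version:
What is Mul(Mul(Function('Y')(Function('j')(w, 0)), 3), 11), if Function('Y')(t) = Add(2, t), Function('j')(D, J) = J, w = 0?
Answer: 66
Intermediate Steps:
Mul(Mul(Function('Y')(Function('j')(w, 0)), 3), 11) = Mul(Mul(Add(2, 0), 3), 11) = Mul(Mul(2, 3), 11) = Mul(6, 11) = 66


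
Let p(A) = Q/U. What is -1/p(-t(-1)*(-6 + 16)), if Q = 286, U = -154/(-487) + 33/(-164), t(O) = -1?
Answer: -835/2076568 ≈ -0.00040211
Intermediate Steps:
U = 9185/79868 (U = -154*(-1/487) + 33*(-1/164) = 154/487 - 33/164 = 9185/79868 ≈ 0.11500)
p(A) = 2076568/835 (p(A) = 286/(9185/79868) = 286*(79868/9185) = 2076568/835)
-1/p(-t(-1)*(-6 + 16)) = -1/2076568/835 = -1*835/2076568 = -835/2076568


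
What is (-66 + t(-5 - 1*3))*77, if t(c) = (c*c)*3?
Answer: 9702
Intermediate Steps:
t(c) = 3*c**2 (t(c) = c**2*3 = 3*c**2)
(-66 + t(-5 - 1*3))*77 = (-66 + 3*(-5 - 1*3)**2)*77 = (-66 + 3*(-5 - 3)**2)*77 = (-66 + 3*(-8)**2)*77 = (-66 + 3*64)*77 = (-66 + 192)*77 = 126*77 = 9702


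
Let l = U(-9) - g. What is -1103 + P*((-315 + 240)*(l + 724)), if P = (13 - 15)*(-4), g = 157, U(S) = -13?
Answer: -333503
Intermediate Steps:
l = -170 (l = -13 - 1*157 = -13 - 157 = -170)
P = 8 (P = -2*(-4) = 8)
-1103 + P*((-315 + 240)*(l + 724)) = -1103 + 8*((-315 + 240)*(-170 + 724)) = -1103 + 8*(-75*554) = -1103 + 8*(-41550) = -1103 - 332400 = -333503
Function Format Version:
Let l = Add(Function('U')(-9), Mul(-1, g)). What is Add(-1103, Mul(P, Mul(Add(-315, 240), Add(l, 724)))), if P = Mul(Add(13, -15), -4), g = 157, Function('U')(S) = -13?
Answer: -333503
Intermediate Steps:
l = -170 (l = Add(-13, Mul(-1, 157)) = Add(-13, -157) = -170)
P = 8 (P = Mul(-2, -4) = 8)
Add(-1103, Mul(P, Mul(Add(-315, 240), Add(l, 724)))) = Add(-1103, Mul(8, Mul(Add(-315, 240), Add(-170, 724)))) = Add(-1103, Mul(8, Mul(-75, 554))) = Add(-1103, Mul(8, -41550)) = Add(-1103, -332400) = -333503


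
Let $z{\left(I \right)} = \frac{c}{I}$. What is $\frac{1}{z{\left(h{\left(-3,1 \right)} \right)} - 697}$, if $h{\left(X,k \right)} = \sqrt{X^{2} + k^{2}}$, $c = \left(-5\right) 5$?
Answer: $- \frac{1394}{971493} + \frac{5 \sqrt{10}}{971493} \approx -0.0014186$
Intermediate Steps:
$c = -25$
$z{\left(I \right)} = - \frac{25}{I}$
$\frac{1}{z{\left(h{\left(-3,1 \right)} \right)} - 697} = \frac{1}{- \frac{25}{\sqrt{\left(-3\right)^{2} + 1^{2}}} - 697} = \frac{1}{- \frac{25}{\sqrt{9 + 1}} - 697} = \frac{1}{- \frac{25}{\sqrt{10}} - 697} = \frac{1}{- 25 \frac{\sqrt{10}}{10} - 697} = \frac{1}{- \frac{5 \sqrt{10}}{2} - 697} = \frac{1}{-697 - \frac{5 \sqrt{10}}{2}}$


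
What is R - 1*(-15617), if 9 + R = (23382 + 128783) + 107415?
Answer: 275188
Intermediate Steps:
R = 259571 (R = -9 + ((23382 + 128783) + 107415) = -9 + (152165 + 107415) = -9 + 259580 = 259571)
R - 1*(-15617) = 259571 - 1*(-15617) = 259571 + 15617 = 275188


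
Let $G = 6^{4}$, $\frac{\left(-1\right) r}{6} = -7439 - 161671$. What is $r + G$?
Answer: $1015956$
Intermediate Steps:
$r = 1014660$ ($r = - 6 \left(-7439 - 161671\right) = \left(-6\right) \left(-169110\right) = 1014660$)
$G = 1296$
$r + G = 1014660 + 1296 = 1015956$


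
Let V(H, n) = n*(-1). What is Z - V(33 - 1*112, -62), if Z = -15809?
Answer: -15871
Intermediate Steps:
V(H, n) = -n
Z - V(33 - 1*112, -62) = -15809 - (-1)*(-62) = -15809 - 1*62 = -15809 - 62 = -15871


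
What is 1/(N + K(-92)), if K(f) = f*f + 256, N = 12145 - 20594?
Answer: 1/271 ≈ 0.0036900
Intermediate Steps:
N = -8449
K(f) = 256 + f² (K(f) = f² + 256 = 256 + f²)
1/(N + K(-92)) = 1/(-8449 + (256 + (-92)²)) = 1/(-8449 + (256 + 8464)) = 1/(-8449 + 8720) = 1/271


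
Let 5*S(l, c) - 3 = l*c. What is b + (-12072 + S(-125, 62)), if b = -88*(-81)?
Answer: -32467/5 ≈ -6493.4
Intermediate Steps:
S(l, c) = 3/5 + c*l/5 (S(l, c) = 3/5 + (l*c)/5 = 3/5 + (c*l)/5 = 3/5 + c*l/5)
b = 7128
b + (-12072 + S(-125, 62)) = 7128 + (-12072 + (3/5 + (1/5)*62*(-125))) = 7128 + (-12072 + (3/5 - 1550)) = 7128 + (-12072 - 7747/5) = 7128 - 68107/5 = -32467/5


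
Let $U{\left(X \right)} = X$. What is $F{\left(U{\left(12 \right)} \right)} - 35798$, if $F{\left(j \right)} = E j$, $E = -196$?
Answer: $-38150$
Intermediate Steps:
$F{\left(j \right)} = - 196 j$
$F{\left(U{\left(12 \right)} \right)} - 35798 = \left(-196\right) 12 - 35798 = -2352 - 35798 = -38150$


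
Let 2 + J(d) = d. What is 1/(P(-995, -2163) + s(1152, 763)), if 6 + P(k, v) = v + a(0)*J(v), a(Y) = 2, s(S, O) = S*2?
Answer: -1/4195 ≈ -0.00023838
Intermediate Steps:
J(d) = -2 + d
s(S, O) = 2*S
P(k, v) = -10 + 3*v (P(k, v) = -6 + (v + 2*(-2 + v)) = -6 + (v + (-4 + 2*v)) = -6 + (-4 + 3*v) = -10 + 3*v)
1/(P(-995, -2163) + s(1152, 763)) = 1/((-10 + 3*(-2163)) + 2*1152) = 1/((-10 - 6489) + 2304) = 1/(-6499 + 2304) = 1/(-4195) = -1/4195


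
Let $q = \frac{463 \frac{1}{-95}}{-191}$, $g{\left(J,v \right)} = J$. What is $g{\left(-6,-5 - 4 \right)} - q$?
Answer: $- \frac{109333}{18145} \approx -6.0255$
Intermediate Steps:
$q = \frac{463}{18145}$ ($q = 463 \left(- \frac{1}{95}\right) \left(- \frac{1}{191}\right) = \left(- \frac{463}{95}\right) \left(- \frac{1}{191}\right) = \frac{463}{18145} \approx 0.025517$)
$g{\left(-6,-5 - 4 \right)} - q = -6 - \frac{463}{18145} = - \frac{109333}{18145}$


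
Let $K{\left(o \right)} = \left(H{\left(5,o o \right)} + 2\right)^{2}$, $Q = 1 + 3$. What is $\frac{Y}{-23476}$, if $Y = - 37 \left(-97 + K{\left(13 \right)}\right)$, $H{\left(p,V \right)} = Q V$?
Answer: $\frac{17004719}{23476} \approx 724.34$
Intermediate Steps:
$Q = 4$
$H{\left(p,V \right)} = 4 V$
$K{\left(o \right)} = \left(2 + 4 o^{2}\right)^{2}$ ($K{\left(o \right)} = \left(4 o o + 2\right)^{2} = \left(4 o^{2} + 2\right)^{2} = \left(2 + 4 o^{2}\right)^{2}$)
$Y = -17004719$ ($Y = - 37 \left(-97 + 4 \left(1 + 2 \cdot 13^{2}\right)^{2}\right) = - 37 \left(-97 + 4 \left(1 + 2 \cdot 169\right)^{2}\right) = - 37 \left(-97 + 4 \left(1 + 338\right)^{2}\right) = - 37 \left(-97 + 4 \cdot 339^{2}\right) = - 37 \left(-97 + 4 \cdot 114921\right) = - 37 \left(-97 + 459684\right) = \left(-37\right) 459587 = -17004719$)
$\frac{Y}{-23476} = - \frac{17004719}{-23476} = \left(-17004719\right) \left(- \frac{1}{23476}\right) = \frac{17004719}{23476}$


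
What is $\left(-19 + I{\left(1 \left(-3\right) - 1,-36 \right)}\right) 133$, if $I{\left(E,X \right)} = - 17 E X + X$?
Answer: $-332899$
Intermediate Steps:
$I{\left(E,X \right)} = X - 17 E X$ ($I{\left(E,X \right)} = - 17 E X + X = X - 17 E X$)
$\left(-19 + I{\left(1 \left(-3\right) - 1,-36 \right)}\right) 133 = \left(-19 - 36 \left(1 - 17 \left(1 \left(-3\right) - 1\right)\right)\right) 133 = \left(-19 - 36 \left(1 - 17 \left(-3 - 1\right)\right)\right) 133 = \left(-19 - 36 \left(1 - -68\right)\right) 133 = \left(-19 - 36 \left(1 + 68\right)\right) 133 = \left(-19 - 2484\right) 133 = \left(-2503\right) 133 = -332899$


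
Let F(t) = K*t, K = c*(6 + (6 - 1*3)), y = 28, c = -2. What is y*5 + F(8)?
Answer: -4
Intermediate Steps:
K = -18 (K = -2*(6 + (6 - 1*3)) = -2*(6 + (6 - 3)) = -2*(6 + 3) = -2*9 = -18)
F(t) = -18*t
y*5 + F(8) = 28*5 - 18*8 = 140 - 144 = -4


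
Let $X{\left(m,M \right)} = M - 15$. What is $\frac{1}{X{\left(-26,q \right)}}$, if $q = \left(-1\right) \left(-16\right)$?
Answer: $1$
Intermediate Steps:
$q = 16$
$X{\left(m,M \right)} = -15 + M$ ($X{\left(m,M \right)} = M - 15 = -15 + M$)
$\frac{1}{X{\left(-26,q \right)}} = \frac{1}{-15 + 16} = 1^{-1} = 1$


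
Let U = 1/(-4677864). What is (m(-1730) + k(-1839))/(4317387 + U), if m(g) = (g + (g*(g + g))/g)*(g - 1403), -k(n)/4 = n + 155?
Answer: 10870691679312/2885164174481 ≈ 3.7678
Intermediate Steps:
k(n) = -620 - 4*n (k(n) = -4*(n + 155) = -4*(155 + n) = -620 - 4*n)
U = -1/4677864 ≈ -2.1377e-7
m(g) = 3*g*(-1403 + g) (m(g) = (g + (g*(2*g))/g)*(-1403 + g) = (g + (2*g²)/g)*(-1403 + g) = (g + 2*g)*(-1403 + g) = (3*g)*(-1403 + g) = 3*g*(-1403 + g))
(m(-1730) + k(-1839))/(4317387 + U) = (3*(-1730)*(-1403 - 1730) + (-620 - 4*(-1839)))/(4317387 - 1/4677864) = (3*(-1730)*(-3133) + (-620 + 7356))/(20196149221367/4677864) = (16260270 + 6736)*(4677864/20196149221367) = 16267006*(4677864/20196149221367) = 10870691679312/2885164174481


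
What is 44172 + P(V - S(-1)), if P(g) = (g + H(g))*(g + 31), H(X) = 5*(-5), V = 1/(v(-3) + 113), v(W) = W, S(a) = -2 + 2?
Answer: 525104361/12100 ≈ 43397.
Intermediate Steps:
S(a) = 0
V = 1/110 (V = 1/(-3 + 113) = 1/110 ≈ 0.0090909)
H(X) = -25
P(g) = (-25 + g)*(31 + g) (P(g) = (g - 25)*(g + 31) = (-25 + g)*(31 + g))
44172 + P(V - S(-1)) = 44172 + (-775 + (1/110 - 1*0)² + 6*(1/110 - 1*0)) = 44172 + (-775 + (1/110 + 0)² + 6*(1/110 + 0)) = 44172 + (-775 + (1/110)² + 6*(1/110)) = 44172 + (-775 + 1/12100 + 3/55) = 44172 - 9376839/12100 = 525104361/12100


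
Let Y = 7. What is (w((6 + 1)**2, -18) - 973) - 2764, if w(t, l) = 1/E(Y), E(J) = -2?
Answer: -7475/2 ≈ -3737.5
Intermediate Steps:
w(t, l) = -1/2 (w(t, l) = 1/(-2) = -1/2)
(w((6 + 1)**2, -18) - 973) - 2764 = (-1/2 - 973) - 2764 = -1947/2 - 2764 = -7475/2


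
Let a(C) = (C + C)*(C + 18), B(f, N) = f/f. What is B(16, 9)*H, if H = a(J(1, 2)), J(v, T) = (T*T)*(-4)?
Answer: -64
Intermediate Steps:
B(f, N) = 1
J(v, T) = -4*T² (J(v, T) = T²*(-4) = -4*T²)
a(C) = 2*C*(18 + C) (a(C) = (2*C)*(18 + C) = 2*C*(18 + C))
H = -64 (H = 2*(-4*2²)*(18 - 4*2²) = 2*(-4*4)*(18 - 4*4) = 2*(-16)*(18 - 16) = 2*(-16)*2 = -64)
B(16, 9)*H = 1*(-64) = -64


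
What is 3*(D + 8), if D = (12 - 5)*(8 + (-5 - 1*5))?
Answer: -18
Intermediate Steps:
D = -14 (D = 7*(8 + (-5 - 5)) = 7*(8 - 10) = 7*(-2) = -14)
3*(D + 8) = 3*(-14 + 8) = 3*(-6) = -18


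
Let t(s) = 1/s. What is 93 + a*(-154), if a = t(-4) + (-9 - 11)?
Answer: 6423/2 ≈ 3211.5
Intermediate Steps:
a = -81/4 (a = 1/(-4) + (-9 - 11) = -¼ - 20 = -81/4 ≈ -20.250)
93 + a*(-154) = 93 - 81/4*(-154) = 93 + 6237/2 = 6423/2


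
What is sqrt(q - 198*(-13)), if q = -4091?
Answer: I*sqrt(1517) ≈ 38.949*I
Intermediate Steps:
sqrt(q - 198*(-13)) = sqrt(-4091 - 198*(-13)) = sqrt(-4091 + 2574) = sqrt(-1517) = I*sqrt(1517)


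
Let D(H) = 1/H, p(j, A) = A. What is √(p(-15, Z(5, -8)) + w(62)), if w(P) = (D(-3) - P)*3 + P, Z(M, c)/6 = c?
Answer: I*√173 ≈ 13.153*I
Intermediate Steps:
Z(M, c) = 6*c
w(P) = -1 - 2*P (w(P) = (1/(-3) - P)*3 + P = (-⅓ - P)*3 + P = (-1 - 3*P) + P = -1 - 2*P)
√(p(-15, Z(5, -8)) + w(62)) = √(6*(-8) + (-1 - 2*62)) = √(-48 + (-1 - 124)) = √(-48 - 125) = √(-173) = I*√173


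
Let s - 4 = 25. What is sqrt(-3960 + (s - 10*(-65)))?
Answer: I*sqrt(3281) ≈ 57.28*I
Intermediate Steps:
s = 29 (s = 4 + 25 = 29)
sqrt(-3960 + (s - 10*(-65))) = sqrt(-3960 + (29 - 10*(-65))) = sqrt(-3960 + (29 + 650)) = sqrt(-3960 + 679) = sqrt(-3281) = I*sqrt(3281)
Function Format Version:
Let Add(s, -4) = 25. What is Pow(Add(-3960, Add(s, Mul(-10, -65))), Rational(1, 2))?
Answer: Mul(I, Pow(3281, Rational(1, 2))) ≈ Mul(57.280, I)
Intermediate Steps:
s = 29 (s = Add(4, 25) = 29)
Pow(Add(-3960, Add(s, Mul(-10, -65))), Rational(1, 2)) = Pow(Add(-3960, Add(29, Mul(-10, -65))), Rational(1, 2)) = Pow(Add(-3960, Add(29, 650)), Rational(1, 2)) = Pow(Add(-3960, 679), Rational(1, 2)) = Pow(-3281, Rational(1, 2)) = Mul(I, Pow(3281, Rational(1, 2)))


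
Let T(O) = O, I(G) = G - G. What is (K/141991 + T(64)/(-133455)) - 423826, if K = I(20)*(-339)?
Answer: -56561698894/133455 ≈ -4.2383e+5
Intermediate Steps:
I(G) = 0
K = 0 (K = 0*(-339) = 0)
(K/141991 + T(64)/(-133455)) - 423826 = (0/141991 + 64/(-133455)) - 423826 = (0*(1/141991) + 64*(-1/133455)) - 423826 = (0 - 64/133455) - 423826 = -64/133455 - 423826 = -56561698894/133455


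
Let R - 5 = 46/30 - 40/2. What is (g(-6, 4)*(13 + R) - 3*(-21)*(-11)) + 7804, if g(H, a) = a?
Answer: 106637/15 ≈ 7109.1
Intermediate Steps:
R = -202/15 (R = 5 + (46/30 - 40/2) = 5 + (46*(1/30) - 40*½) = 5 + (23/15 - 20) = 5 - 277/15 = -202/15 ≈ -13.467)
(g(-6, 4)*(13 + R) - 3*(-21)*(-11)) + 7804 = (4*(13 - 202/15) - 3*(-21)*(-11)) + 7804 = (4*(-7/15) + 63*(-11)) + 7804 = (-28/15 - 693) + 7804 = -10423/15 + 7804 = 106637/15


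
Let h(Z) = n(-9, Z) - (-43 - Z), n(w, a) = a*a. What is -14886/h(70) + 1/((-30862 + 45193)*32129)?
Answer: -761568915589/256465469343 ≈ -2.9695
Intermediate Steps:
n(w, a) = a**2
h(Z) = 43 + Z + Z**2 (h(Z) = Z**2 - (-43 - Z) = Z**2 + (43 + Z) = 43 + Z + Z**2)
-14886/h(70) + 1/((-30862 + 45193)*32129) = -14886/(43 + 70 + 70**2) + 1/((-30862 + 45193)*32129) = -14886/(43 + 70 + 4900) + (1/32129)/14331 = -14886/5013 + (1/14331)*(1/32129) = -14886*1/5013 + 1/460440699 = -1654/557 + 1/460440699 = -761568915589/256465469343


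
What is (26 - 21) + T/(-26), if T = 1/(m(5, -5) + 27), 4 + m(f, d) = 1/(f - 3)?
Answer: 3054/611 ≈ 4.9984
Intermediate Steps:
m(f, d) = -4 + 1/(-3 + f) (m(f, d) = -4 + 1/(f - 3) = -4 + 1/(-3 + f))
T = 2/47 (T = 1/((13 - 4*5)/(-3 + 5) + 27) = 1/((13 - 20)/2 + 27) = 1/((½)*(-7) + 27) = 1/(-7/2 + 27) = 1/(47/2) = 2/47 ≈ 0.042553)
(26 - 21) + T/(-26) = (26 - 21) + (2/47)/(-26) = 5 - 1/26*2/47 = 5 - 1/611 = 3054/611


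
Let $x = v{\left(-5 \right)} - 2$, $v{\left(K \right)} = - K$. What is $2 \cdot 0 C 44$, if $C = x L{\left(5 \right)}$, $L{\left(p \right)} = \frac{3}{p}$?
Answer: $0$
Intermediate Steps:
$x = 3$ ($x = \left(-1\right) \left(-5\right) - 2 = 5 - 2 = 3$)
$C = \frac{9}{5}$ ($C = 3 \cdot \frac{3}{5} = \frac{9}{5} \approx 1.8$)
$2 \cdot 0 C 44 = 2 \cdot 0 \cdot \frac{9}{5} \cdot 44 = 0 \cdot \frac{9}{5} \cdot 44 = 0 \cdot 44 = 0$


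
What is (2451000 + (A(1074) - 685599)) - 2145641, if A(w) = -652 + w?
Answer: -379818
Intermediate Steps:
(2451000 + (A(1074) - 685599)) - 2145641 = (2451000 + ((-652 + 1074) - 685599)) - 2145641 = (2451000 + (422 - 685599)) - 2145641 = (2451000 - 685177) - 2145641 = 1765823 - 2145641 = -379818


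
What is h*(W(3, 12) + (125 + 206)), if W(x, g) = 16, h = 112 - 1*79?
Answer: 11451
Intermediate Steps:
h = 33 (h = 112 - 79 = 33)
h*(W(3, 12) + (125 + 206)) = 33*(16 + (125 + 206)) = 33*(16 + 331) = 33*347 = 11451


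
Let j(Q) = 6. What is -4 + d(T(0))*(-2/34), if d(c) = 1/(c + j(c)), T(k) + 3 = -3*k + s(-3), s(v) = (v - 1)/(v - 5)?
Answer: -478/119 ≈ -4.0168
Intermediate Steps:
s(v) = (-1 + v)/(-5 + v)
T(k) = -5/2 - 3*k (T(k) = -3 + (-3*k + (-1 - 3)/(-5 - 3)) = -3 + (-3*k - 4/(-8)) = -3 + (-3*k - ⅛*(-4)) = -3 + (-3*k + ½) = -3 + (½ - 3*k) = -5/2 - 3*k)
d(c) = 1/(6 + c) (d(c) = 1/(c + 6) = 1/(6 + c))
-4 + d(T(0))*(-2/34) = -4 + (-2/34)/(6 + (-5/2 - 3*0)) = -4 + (-2*1/34)/(6 + (-5/2 + 0)) = -4 - 1/17/(6 - 5/2) = -4 - 1/17/(7/2) = -4 + (2/7)*(-1/17) = -4 - 2/119 = -478/119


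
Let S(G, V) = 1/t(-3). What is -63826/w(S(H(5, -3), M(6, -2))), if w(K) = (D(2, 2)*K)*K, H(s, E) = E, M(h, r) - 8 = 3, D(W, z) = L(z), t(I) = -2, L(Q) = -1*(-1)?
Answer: -255304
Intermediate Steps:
L(Q) = 1
D(W, z) = 1
M(h, r) = 11 (M(h, r) = 8 + 3 = 11)
S(G, V) = -½ (S(G, V) = 1/(-2) = -½)
w(K) = K² (w(K) = (1*K)*K = K*K = K²)
-63826/w(S(H(5, -3), M(6, -2))) = -63826/((-½)²) = -63826/¼ = -63826*4 = -255304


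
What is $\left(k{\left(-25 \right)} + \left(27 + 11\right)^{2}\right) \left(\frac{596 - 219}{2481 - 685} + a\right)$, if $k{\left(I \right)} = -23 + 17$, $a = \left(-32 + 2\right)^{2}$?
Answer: $\frac{1162462663}{898} \approx 1.2945 \cdot 10^{6}$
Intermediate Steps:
$a = 900$ ($a = \left(-30\right)^{2} = 900$)
$k{\left(I \right)} = -6$
$\left(k{\left(-25 \right)} + \left(27 + 11\right)^{2}\right) \left(\frac{596 - 219}{2481 - 685} + a\right) = \left(-6 + \left(27 + 11\right)^{2}\right) \left(\frac{596 - 219}{2481 - 685} + 900\right) = \left(-6 + 38^{2}\right) \left(\frac{377}{1796} + 900\right) = \left(-6 + 1444\right) \left(377 \cdot \frac{1}{1796} + 900\right) = 1438 \left(\frac{377}{1796} + 900\right) = 1438 \cdot \frac{1616777}{1796} = \frac{1162462663}{898}$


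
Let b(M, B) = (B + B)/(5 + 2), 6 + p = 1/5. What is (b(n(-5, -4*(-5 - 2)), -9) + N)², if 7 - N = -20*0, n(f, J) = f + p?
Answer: 961/49 ≈ 19.612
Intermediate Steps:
p = -29/5 (p = -6 + 1/5 = -6 + ⅕ = -29/5 ≈ -5.8000)
n(f, J) = -29/5 + f (n(f, J) = f - 29/5 = -29/5 + f)
b(M, B) = 2*B/7 (b(M, B) = (2*B)/7 = (2*B)*(⅐) = 2*B/7)
N = 7 (N = 7 - (-20)*0 = 7 - 1*0 = 7 + 0 = 7)
(b(n(-5, -4*(-5 - 2)), -9) + N)² = ((2/7)*(-9) + 7)² = (-18/7 + 7)² = (31/7)² = 961/49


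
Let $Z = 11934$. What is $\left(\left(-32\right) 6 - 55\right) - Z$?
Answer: $-12181$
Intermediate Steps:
$\left(\left(-32\right) 6 - 55\right) - Z = \left(\left(-32\right) 6 - 55\right) - 11934 = \left(-192 - 55\right) - 11934 = -247 - 11934 = -12181$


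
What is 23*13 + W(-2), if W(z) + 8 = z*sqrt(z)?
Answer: 291 - 2*I*sqrt(2) ≈ 291.0 - 2.8284*I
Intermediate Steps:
W(z) = -8 + z**(3/2) (W(z) = -8 + z*sqrt(z) = -8 + z**(3/2))
23*13 + W(-2) = 23*13 + (-8 + (-2)**(3/2)) = 299 + (-8 - 2*I*sqrt(2)) = 291 - 2*I*sqrt(2)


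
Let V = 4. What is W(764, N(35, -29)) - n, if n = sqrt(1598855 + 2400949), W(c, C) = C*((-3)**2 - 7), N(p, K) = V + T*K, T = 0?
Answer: 8 - 2*sqrt(999951) ≈ -1992.0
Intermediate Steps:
N(p, K) = 4 (N(p, K) = 4 + 0*K = 4 + 0 = 4)
W(c, C) = 2*C (W(c, C) = C*(9 - 7) = C*2 = 2*C)
n = 2*sqrt(999951) (n = sqrt(3999804) = 2*sqrt(999951) ≈ 2000.0)
W(764, N(35, -29)) - n = 2*4 - 2*sqrt(999951) = 8 - 2*sqrt(999951)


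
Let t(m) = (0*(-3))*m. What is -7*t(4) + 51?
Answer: 51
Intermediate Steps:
t(m) = 0 (t(m) = 0*m = 0)
-7*t(4) + 51 = -7*0 + 51 = 0 + 51 = 51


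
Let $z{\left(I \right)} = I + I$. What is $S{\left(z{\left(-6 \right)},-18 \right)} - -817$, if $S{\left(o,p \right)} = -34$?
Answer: $783$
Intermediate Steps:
$z{\left(I \right)} = 2 I$
$S{\left(z{\left(-6 \right)},-18 \right)} - -817 = -34 - -817 = -34 + 817 = 783$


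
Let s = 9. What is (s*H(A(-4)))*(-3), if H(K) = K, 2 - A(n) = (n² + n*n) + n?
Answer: 702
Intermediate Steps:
A(n) = 2 - n - 2*n² (A(n) = 2 - ((n² + n*n) + n) = 2 - ((n² + n²) + n) = 2 - (2*n² + n) = 2 - (n + 2*n²) = 2 + (-n - 2*n²) = 2 - n - 2*n²)
(s*H(A(-4)))*(-3) = (9*(2 - 1*(-4) - 2*(-4)²))*(-3) = (9*(2 + 4 - 2*16))*(-3) = (9*(2 + 4 - 32))*(-3) = (9*(-26))*(-3) = -234*(-3) = 702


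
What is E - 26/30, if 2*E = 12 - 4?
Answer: 47/15 ≈ 3.1333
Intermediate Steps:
E = 4 (E = (12 - 4)/2 = (1/2)*8 = 4)
E - 26/30 = 4 - 26/30 = 4 - 26*1/30 = 4 - 13/15 = 47/15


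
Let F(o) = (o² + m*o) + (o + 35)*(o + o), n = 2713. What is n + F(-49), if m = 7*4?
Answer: 5114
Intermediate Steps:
m = 28
F(o) = o² + 28*o + 2*o*(35 + o) (F(o) = (o² + 28*o) + (o + 35)*(o + o) = (o² + 28*o) + (35 + o)*(2*o) = (o² + 28*o) + 2*o*(35 + o) = o² + 28*o + 2*o*(35 + o))
n + F(-49) = 2713 - 49*(98 + 3*(-49)) = 2713 - 49*(98 - 147) = 2713 - 49*(-49) = 2713 + 2401 = 5114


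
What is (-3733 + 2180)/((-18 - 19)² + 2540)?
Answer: -1553/3909 ≈ -0.39729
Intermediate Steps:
(-3733 + 2180)/((-18 - 19)² + 2540) = -1553/((-37)² + 2540) = -1553/(1369 + 2540) = -1553/3909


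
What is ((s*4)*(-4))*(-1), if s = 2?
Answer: 32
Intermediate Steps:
((s*4)*(-4))*(-1) = ((2*4)*(-4))*(-1) = (8*(-4))*(-1) = -32*(-1) = 32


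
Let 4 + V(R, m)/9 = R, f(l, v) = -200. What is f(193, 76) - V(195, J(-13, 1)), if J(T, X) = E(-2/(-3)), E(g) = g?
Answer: -1919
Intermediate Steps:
J(T, X) = ⅔ (J(T, X) = -2/(-3) = -2*(-⅓) = ⅔)
V(R, m) = -36 + 9*R
f(193, 76) - V(195, J(-13, 1)) = -200 - (-36 + 9*195) = -200 - (-36 + 1755) = -200 - 1*1719 = -200 - 1719 = -1919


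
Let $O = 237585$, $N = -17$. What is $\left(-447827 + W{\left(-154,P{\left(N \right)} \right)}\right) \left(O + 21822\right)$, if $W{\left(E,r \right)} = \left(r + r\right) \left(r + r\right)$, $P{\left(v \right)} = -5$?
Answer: $-116143517889$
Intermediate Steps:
$W{\left(E,r \right)} = 4 r^{2}$ ($W{\left(E,r \right)} = 2 r 2 r = 4 r^{2}$)
$\left(-447827 + W{\left(-154,P{\left(N \right)} \right)}\right) \left(O + 21822\right) = \left(-447827 + 4 \left(-5\right)^{2}\right) \left(237585 + 21822\right) = \left(-447827 + 4 \cdot 25\right) 259407 = \left(-447827 + 100\right) 259407 = \left(-447727\right) 259407 = -116143517889$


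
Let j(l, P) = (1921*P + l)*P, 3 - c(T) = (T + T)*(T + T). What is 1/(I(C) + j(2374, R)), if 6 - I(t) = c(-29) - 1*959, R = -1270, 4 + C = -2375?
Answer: 1/3095370246 ≈ 3.2306e-10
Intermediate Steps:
C = -2379 (C = -4 - 2375 = -2379)
c(T) = 3 - 4*T² (c(T) = 3 - (T + T)*(T + T) = 3 - 2*T*2*T = 3 - 4*T²)
j(l, P) = P*(l + 1921*P) (j(l, P) = (l + 1921*P)*P = P*(l + 1921*P))
I(t) = 4326 (I(t) = 6 - ((3 - 4*(-29)²) - 1*959) = 6 - ((3 - 4*841) - 959) = 6 - ((3 - 3364) - 959) = 6 - (-3361 - 959) = 6 - 1*(-4320) = 6 + 4320 = 4326)
1/(I(C) + j(2374, R)) = 1/(4326 - 1270*(2374 + 1921*(-1270))) = 1/(4326 - 1270*(2374 - 2439670)) = 1/(4326 - 1270*(-2437296)) = 1/(4326 + 3095365920) = 1/3095370246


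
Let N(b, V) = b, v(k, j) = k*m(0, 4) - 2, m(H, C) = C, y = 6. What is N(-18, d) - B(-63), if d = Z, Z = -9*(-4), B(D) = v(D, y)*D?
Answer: -16020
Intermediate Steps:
v(k, j) = -2 + 4*k (v(k, j) = k*4 - 2 = 4*k - 2 = -2 + 4*k)
B(D) = D*(-2 + 4*D) (B(D) = (-2 + 4*D)*D = D*(-2 + 4*D))
Z = 36 (Z = -3*(-12) = 36)
d = 36
N(-18, d) - B(-63) = -18 - 2*(-63)*(-1 + 2*(-63)) = -18 - 2*(-63)*(-1 - 126) = -18 - 2*(-63)*(-127) = -18 - 1*16002 = -18 - 16002 = -16020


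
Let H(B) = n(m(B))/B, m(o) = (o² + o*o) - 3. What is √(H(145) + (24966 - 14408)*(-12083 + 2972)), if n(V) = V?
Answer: I*√2022471449635/145 ≈ 9807.8*I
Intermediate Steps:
m(o) = -3 + 2*o² (m(o) = (o² + o²) - 3 = 2*o² - 3 = -3 + 2*o²)
H(B) = (-3 + 2*B²)/B
√(H(145) + (24966 - 14408)*(-12083 + 2972)) = √((-3/145 + 2*145) + (24966 - 14408)*(-12083 + 2972)) = √((-3*1/145 + 290) + 10558*(-9111)) = √((-3/145 + 290) - 96193938) = √(42047/145 - 96193938) = √(-13948078963/145) = I*√2022471449635/145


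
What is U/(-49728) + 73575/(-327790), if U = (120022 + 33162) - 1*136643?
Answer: -129724457/232862016 ≈ -0.55709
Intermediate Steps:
U = 16541 (U = 153184 - 136643 = 16541)
U/(-49728) + 73575/(-327790) = 16541/(-49728) + 73575/(-327790) = 16541*(-1/49728) + 73575*(-1/327790) = -2363/7104 - 14715/65558 = -129724457/232862016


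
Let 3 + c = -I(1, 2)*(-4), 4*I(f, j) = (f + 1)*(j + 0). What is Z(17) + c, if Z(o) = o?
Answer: 18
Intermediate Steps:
I(f, j) = j*(1 + f)/4 (I(f, j) = ((f + 1)*(j + 0))/4 = ((1 + f)*j)/4 = (j*(1 + f))/4 = j*(1 + f)/4)
c = 1 (c = -3 - 2*(1 + 1)/4*(-4) = -3 - 2*2/4*(-4) = -3 - 1*1*(-4) = -3 - 1*(-4) = -3 + 4 = 1)
Z(17) + c = 17 + 1 = 18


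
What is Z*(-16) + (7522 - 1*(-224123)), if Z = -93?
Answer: 233133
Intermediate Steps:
Z*(-16) + (7522 - 1*(-224123)) = -93*(-16) + (7522 - 1*(-224123)) = 1488 + (7522 + 224123) = 1488 + 231645 = 233133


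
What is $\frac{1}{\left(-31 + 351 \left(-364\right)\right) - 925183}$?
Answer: $- \frac{1}{1052978} \approx -9.4969 \cdot 10^{-7}$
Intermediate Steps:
$\frac{1}{\left(-31 + 351 \left(-364\right)\right) - 925183} = \frac{1}{\left(-31 - 127764\right) - 925183} = \frac{1}{-127795 - 925183} = \frac{1}{-1052978} = - \frac{1}{1052978}$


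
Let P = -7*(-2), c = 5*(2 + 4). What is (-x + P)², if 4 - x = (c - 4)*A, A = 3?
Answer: 7744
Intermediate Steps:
c = 30 (c = 5*6 = 30)
P = 14
x = -74 (x = 4 - (30 - 4)*3 = 4 - 26*3 = 4 - 1*78 = 4 - 78 = -74)
(-x + P)² = (-1*(-74) + 14)² = (74 + 14)² = 88² = 7744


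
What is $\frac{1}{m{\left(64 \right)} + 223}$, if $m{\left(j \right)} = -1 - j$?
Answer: $\frac{1}{158} \approx 0.0063291$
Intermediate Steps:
$\frac{1}{m{\left(64 \right)} + 223} = \frac{1}{\left(-1 - 64\right) + 223} = \frac{1}{-65 + 223} = \frac{1}{158}$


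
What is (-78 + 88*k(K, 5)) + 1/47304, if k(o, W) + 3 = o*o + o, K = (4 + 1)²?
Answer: 2689610833/47304 ≈ 56858.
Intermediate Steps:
K = 25 (K = 5² = 25)
k(o, W) = -3 + o + o² (k(o, W) = -3 + (o*o + o) = -3 + (o² + o) = -3 + (o + o²) = -3 + o + o²)
(-78 + 88*k(K, 5)) + 1/47304 = (-78 + 88*(-3 + 25 + 25²)) + 1/47304 = (-78 + 88*(-3 + 25 + 625)) + 1/47304 = (-78 + 88*647) + 1/47304 = (-78 + 56936) + 1/47304 = 56858 + 1/47304 = 2689610833/47304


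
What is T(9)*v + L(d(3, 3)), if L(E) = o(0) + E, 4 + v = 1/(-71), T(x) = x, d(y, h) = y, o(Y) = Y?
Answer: -2352/71 ≈ -33.127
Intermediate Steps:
v = -285/71 (v = -4 + 1/(-71) = -4 - 1/71 = -285/71 ≈ -4.0141)
L(E) = E (L(E) = 0 + E = E)
T(9)*v + L(d(3, 3)) = 9*(-285/71) + 3 = -2565/71 + 3 = -2352/71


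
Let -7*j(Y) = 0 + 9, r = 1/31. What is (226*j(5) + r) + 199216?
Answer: 43166825/217 ≈ 1.9893e+5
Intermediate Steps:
r = 1/31 ≈ 0.032258
j(Y) = -9/7 (j(Y) = -(0 + 9)/7 = -⅐*9 = -9/7)
(226*j(5) + r) + 199216 = (226*(-9/7) + 1/31) + 199216 = (-2034/7 + 1/31) + 199216 = -63047/217 + 199216 = 43166825/217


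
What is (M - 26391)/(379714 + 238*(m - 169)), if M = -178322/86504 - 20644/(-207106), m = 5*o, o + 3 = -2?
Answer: -118210759571085/1493892710448952 ≈ -0.079129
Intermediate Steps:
o = -5 (o = -3 - 2 = -5)
m = -25 (m = 5*(-5) = -25)
M = -8786441889/4478874356 (M = -178322*1/86504 - 20644*(-1/207106) = -89161/43252 + 10322/103553 = -8786441889/4478874356 ≈ -1.9618)
(M - 26391)/(379714 + 238*(m - 169)) = (-8786441889/4478874356 - 26391)/(379714 + 238*(-25 - 169)) = -118210759571085/(4478874356*(379714 + 238*(-194))) = -118210759571085/(4478874356*(379714 - 46172)) = -118210759571085/4478874356/333542 = -118210759571085/4478874356*1/333542 = -118210759571085/1493892710448952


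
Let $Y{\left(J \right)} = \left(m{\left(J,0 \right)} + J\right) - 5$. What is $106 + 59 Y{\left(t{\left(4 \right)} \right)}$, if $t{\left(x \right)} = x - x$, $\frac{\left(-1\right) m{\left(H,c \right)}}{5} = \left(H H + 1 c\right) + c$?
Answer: $-189$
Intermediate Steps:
$m{\left(H,c \right)} = - 10 c - 5 H^{2}$ ($m{\left(H,c \right)} = - 5 \left(\left(H H + 1 c\right) + c\right) = - 5 \left(\left(H^{2} + c\right) + c\right) = - 5 \left(\left(c + H^{2}\right) + c\right) = - 5 \left(H^{2} + 2 c\right) = - 10 c - 5 H^{2}$)
$t{\left(x \right)} = 0$
$Y{\left(J \right)} = -5 + J - 5 J^{2}$ ($Y{\left(J \right)} = \left(\left(\left(-10\right) 0 - 5 J^{2}\right) + J\right) - 5 = \left(\left(0 - 5 J^{2}\right) + J\right) - 5 = \left(- 5 J^{2} + J\right) - 5 = \left(J - 5 J^{2}\right) - 5 = -5 + J - 5 J^{2}$)
$106 + 59 Y{\left(t{\left(4 \right)} \right)} = 106 + 59 \left(-5 + 0 - 5 \cdot 0^{2}\right) = 106 + 59 \left(-5 + 0 - 0\right) = 106 + 59 \left(-5 + 0 + 0\right) = 106 + 59 \left(-5\right) = 106 - 295 = -189$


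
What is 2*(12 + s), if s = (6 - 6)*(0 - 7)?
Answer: 24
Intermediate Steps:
s = 0 (s = 0*(-7) = 0)
2*(12 + s) = 2*(12 + 0) = 2*12 = 24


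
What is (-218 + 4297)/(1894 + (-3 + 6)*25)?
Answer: 4079/1969 ≈ 2.0716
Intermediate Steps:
(-218 + 4297)/(1894 + (-3 + 6)*25) = 4079/(1894 + 3*25) = 4079/(1894 + 75) = 4079/1969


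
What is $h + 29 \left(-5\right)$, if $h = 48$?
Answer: $-97$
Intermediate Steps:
$h + 29 \left(-5\right) = 48 + 29 \left(-5\right) = 48 - 145 = -97$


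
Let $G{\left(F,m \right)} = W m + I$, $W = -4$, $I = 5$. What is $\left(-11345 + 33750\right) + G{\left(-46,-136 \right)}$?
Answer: $22954$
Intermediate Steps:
$G{\left(F,m \right)} = 5 - 4 m$ ($G{\left(F,m \right)} = - 4 m + 5 = 5 - 4 m$)
$\left(-11345 + 33750\right) + G{\left(-46,-136 \right)} = \left(-11345 + 33750\right) + \left(5 - -544\right) = 22405 + \left(5 + 544\right) = 22405 + 549 = 22954$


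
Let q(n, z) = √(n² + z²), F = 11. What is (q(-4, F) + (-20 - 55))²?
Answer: (75 - √137)² ≈ 4006.3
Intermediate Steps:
(q(-4, F) + (-20 - 55))² = (√((-4)² + 11²) + (-20 - 55))² = (√(16 + 121) - 75)² = (√137 - 75)² = (-75 + √137)²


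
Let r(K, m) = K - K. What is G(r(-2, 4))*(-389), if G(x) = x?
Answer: 0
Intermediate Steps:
r(K, m) = 0
G(r(-2, 4))*(-389) = 0*(-389) = 0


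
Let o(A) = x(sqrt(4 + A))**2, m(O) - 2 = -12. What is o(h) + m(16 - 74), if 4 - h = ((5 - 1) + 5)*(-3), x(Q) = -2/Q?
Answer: -346/35 ≈ -9.8857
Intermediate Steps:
m(O) = -10 (m(O) = 2 - 12 = -10)
h = 31 (h = 4 - ((5 - 1) + 5)*(-3) = 4 - (4 + 5)*(-3) = 4 - 9*(-3) = 4 - 1*(-27) = 4 + 27 = 31)
o(A) = 4/(4 + A) (o(A) = (-2/sqrt(4 + A))**2 = 4/(4 + A))
o(h) + m(16 - 74) = 4/(4 + 31) - 10 = 4/35 - 10 = -346/35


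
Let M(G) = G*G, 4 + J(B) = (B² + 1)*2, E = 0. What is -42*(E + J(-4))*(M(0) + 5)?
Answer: -6300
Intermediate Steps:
J(B) = -2 + 2*B² (J(B) = -4 + (B² + 1)*2 = -4 + (1 + B²)*2 = -4 + (2 + 2*B²) = -2 + 2*B²)
M(G) = G²
-42*(E + J(-4))*(M(0) + 5) = -42*(0 + (-2 + 2*(-4)²))*(0² + 5) = -42*(0 + (-2 + 2*16))*(0 + 5) = -42*(0 + (-2 + 32))*5 = -42*(0 + 30)*5 = -1260*5 = -42*150 = -6300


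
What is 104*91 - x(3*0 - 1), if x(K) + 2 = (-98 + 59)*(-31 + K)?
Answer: 8218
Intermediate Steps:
x(K) = 1207 - 39*K (x(K) = -2 + (-98 + 59)*(-31 + K) = -2 - 39*(-31 + K) = -2 + (1209 - 39*K) = 1207 - 39*K)
104*91 - x(3*0 - 1) = 104*91 - (1207 - 39*(3*0 - 1)) = 9464 - (1207 - 39*(0 - 1)) = 9464 - (1207 - 39*(-1)) = 9464 - (1207 + 39) = 9464 - 1*1246 = 9464 - 1246 = 8218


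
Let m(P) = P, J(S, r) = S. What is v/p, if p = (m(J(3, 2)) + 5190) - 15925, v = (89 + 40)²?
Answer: -16641/10732 ≈ -1.5506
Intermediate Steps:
v = 16641 (v = 129² = 16641)
p = -10732 (p = (3 + 5190) - 15925 = 5193 - 15925 = -10732)
v/p = 16641/(-10732) = 16641*(-1/10732) = -16641/10732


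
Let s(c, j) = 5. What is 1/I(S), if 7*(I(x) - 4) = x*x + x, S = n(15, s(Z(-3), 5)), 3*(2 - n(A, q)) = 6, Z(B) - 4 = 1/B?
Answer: 1/4 ≈ 0.25000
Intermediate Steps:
Z(B) = 4 + 1/B
n(A, q) = 0 (n(A, q) = 2 - 1/3*6 = 2 - 2 = 0)
S = 0
I(x) = 4 + x/7 + x**2/7 (I(x) = 4 + (x*x + x)/7 = 4 + (x**2 + x)/7 = 4 + (x + x**2)/7 = 4 + (x/7 + x**2/7) = 4 + x/7 + x**2/7)
1/I(S) = 1/(4 + (1/7)*0 + (1/7)*0**2) = 1/(4 + 0 + (1/7)*0) = 1/(4 + 0 + 0) = 1/4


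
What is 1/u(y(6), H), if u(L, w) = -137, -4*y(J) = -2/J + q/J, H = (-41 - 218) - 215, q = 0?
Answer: -1/137 ≈ -0.0072993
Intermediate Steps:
H = -474 (H = -259 - 215 = -474)
y(J) = 1/(2*J) (y(J) = -(-2/J + 0/J)/4 = -(-2/J + 0)/4 = -(-1)/(2*J) = 1/(2*J))
1/u(y(6), H) = 1/(-137) = -1/137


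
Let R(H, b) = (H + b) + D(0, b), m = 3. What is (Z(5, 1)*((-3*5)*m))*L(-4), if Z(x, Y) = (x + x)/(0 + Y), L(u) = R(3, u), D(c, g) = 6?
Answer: -2250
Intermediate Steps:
R(H, b) = 6 + H + b (R(H, b) = (H + b) + 6 = 6 + H + b)
L(u) = 9 + u (L(u) = 6 + 3 + u = 9 + u)
Z(x, Y) = 2*x/Y (Z(x, Y) = (2*x)/Y = 2*x/Y)
(Z(5, 1)*((-3*5)*m))*L(-4) = ((2*5/1)*(-3*5*3))*(9 - 4) = ((2*5*1)*(-15*3))*5 = (10*(-45))*5 = -450*5 = -2250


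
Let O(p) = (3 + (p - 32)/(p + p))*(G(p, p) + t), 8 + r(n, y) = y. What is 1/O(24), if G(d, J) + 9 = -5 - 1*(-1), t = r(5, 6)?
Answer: -2/85 ≈ -0.023529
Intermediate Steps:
r(n, y) = -8 + y
t = -2 (t = -8 + 6 = -2)
G(d, J) = -13 (G(d, J) = -9 + (-5 - 1*(-1)) = -9 + (-5 + 1) = -9 - 4 = -13)
O(p) = -45 - 15*(-32 + p)/(2*p) (O(p) = (3 + (p - 32)/(p + p))*(-13 - 2) = (3 + (-32 + p)/((2*p)))*(-15) = (3 + (-32 + p)*(1/(2*p)))*(-15) = (3 + (-32 + p)/(2*p))*(-15) = -45 - 15*(-32 + p)/(2*p))
1/O(24) = 1/(-105/2 + 240/24) = 1/(-105/2 + 240*(1/24)) = 1/(-105/2 + 10) = 1/(-85/2) = -2/85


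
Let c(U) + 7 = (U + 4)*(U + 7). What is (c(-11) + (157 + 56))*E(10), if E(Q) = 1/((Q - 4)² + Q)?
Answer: 117/23 ≈ 5.0870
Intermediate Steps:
c(U) = -7 + (4 + U)*(7 + U) (c(U) = -7 + (U + 4)*(U + 7) = -7 + (4 + U)*(7 + U))
E(Q) = 1/(Q + (-4 + Q)²) (E(Q) = 1/((-4 + Q)² + Q) = 1/(Q + (-4 + Q)²))
(c(-11) + (157 + 56))*E(10) = ((21 + (-11)² + 11*(-11)) + (157 + 56))/(10 + (-4 + 10)²) = ((21 + 121 - 121) + 213)/(10 + 6²) = (21 + 213)/(10 + 36) = 234/46 = 234*(1/46) = 117/23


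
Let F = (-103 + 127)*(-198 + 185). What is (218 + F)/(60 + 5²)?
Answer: -94/85 ≈ -1.1059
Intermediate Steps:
F = -312 (F = 24*(-13) = -312)
(218 + F)/(60 + 5²) = (218 - 312)/(60 + 5²) = -94/(60 + 25) = -94/85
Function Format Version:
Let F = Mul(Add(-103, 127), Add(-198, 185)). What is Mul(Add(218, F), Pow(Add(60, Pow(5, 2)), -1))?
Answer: Rational(-94, 85) ≈ -1.1059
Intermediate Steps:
F = -312 (F = Mul(24, -13) = -312)
Mul(Add(218, F), Pow(Add(60, Pow(5, 2)), -1)) = Mul(Add(218, -312), Pow(Add(60, Pow(5, 2)), -1)) = Mul(-94, Pow(Add(60, 25), -1)) = Mul(-94, Pow(85, -1)) = Mul(-94, Rational(1, 85)) = Rational(-94, 85)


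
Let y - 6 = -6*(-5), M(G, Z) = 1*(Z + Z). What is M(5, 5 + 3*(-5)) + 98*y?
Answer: 3508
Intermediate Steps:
M(G, Z) = 2*Z (M(G, Z) = 1*(2*Z) = 2*Z)
y = 36 (y = 6 - 6*(-5) = 6 + 30 = 36)
M(5, 5 + 3*(-5)) + 98*y = 2*(5 + 3*(-5)) + 98*36 = 2*(5 - 15) + 3528 = 2*(-10) + 3528 = -20 + 3528 = 3508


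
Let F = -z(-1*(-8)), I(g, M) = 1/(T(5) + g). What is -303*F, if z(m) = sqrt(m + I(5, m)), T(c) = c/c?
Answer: 707*sqrt(6)/2 ≈ 865.89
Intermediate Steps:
T(c) = 1
I(g, M) = 1/(1 + g)
z(m) = sqrt(1/6 + m) (z(m) = sqrt(m + 1/(1 + 5)) = sqrt(m + 1/6) = sqrt(1/6 + m))
F = -7*sqrt(6)/6 (F = -sqrt(6 + 36*(-1*(-8)))/6 = -sqrt(6 + 36*8)/6 = -sqrt(6 + 288)/6 = -sqrt(294)/6 = -7*sqrt(6)/6 ≈ -2.8577)
-303*F = -(-707)*sqrt(6)/2 = 707*sqrt(6)/2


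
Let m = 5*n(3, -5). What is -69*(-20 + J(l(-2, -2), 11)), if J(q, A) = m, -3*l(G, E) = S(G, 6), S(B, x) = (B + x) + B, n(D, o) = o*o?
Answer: -7245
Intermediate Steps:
n(D, o) = o**2
S(B, x) = x + 2*B
l(G, E) = -2 - 2*G/3 (l(G, E) = -(6 + 2*G)/3 = -2 - 2*G/3)
m = 125 (m = 5*(-5)**2 = 5*25 = 125)
J(q, A) = 125
-69*(-20 + J(l(-2, -2), 11)) = -69*(-20 + 125) = -69*105 = -7245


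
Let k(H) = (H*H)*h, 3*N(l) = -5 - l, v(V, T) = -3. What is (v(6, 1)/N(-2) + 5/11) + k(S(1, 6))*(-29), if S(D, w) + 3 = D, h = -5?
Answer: 6418/11 ≈ 583.45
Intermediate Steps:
S(D, w) = -3 + D
N(l) = -5/3 - l/3 (N(l) = (-5 - l)/3 = -5/3 - l/3)
k(H) = -5*H² (k(H) = (H*H)*(-5) = H²*(-5) = -5*H²)
(v(6, 1)/N(-2) + 5/11) + k(S(1, 6))*(-29) = (-3/(-5/3 - ⅓*(-2)) + 5/11) - 5*(-3 + 1)²*(-29) = (-3/(-5/3 + ⅔) + 5*(1/11)) - 5*(-2)²*(-29) = (-3/(-1) + 5/11) - 5*4*(-29) = (-3*(-1) + 5/11) - 20*(-29) = (3 + 5/11) + 580 = 38/11 + 580 = 6418/11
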